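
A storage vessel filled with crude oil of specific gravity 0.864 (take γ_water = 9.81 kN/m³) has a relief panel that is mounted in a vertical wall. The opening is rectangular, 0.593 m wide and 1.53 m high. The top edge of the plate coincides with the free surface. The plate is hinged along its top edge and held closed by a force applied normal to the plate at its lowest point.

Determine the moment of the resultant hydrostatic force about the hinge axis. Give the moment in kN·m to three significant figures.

γ = 0.864 × 9.81 = 8.47584 kN/m³.
The centroid lies 1.53/2 = 0.765 m below the top edge, so the centroid depth is h_c = 0.765 m.
A = 0.593 × 1.53 = 0.90729 m².
Resultant F = γ·h_c·A = 8.47584 × 0.765 × 0.90729 = 5.88288 kN.
I_c = b·h³/12 = 0.593 × 1.53³/12 = 0.17699 m⁴.
Centre of pressure: y_p = y_c + I_c/(y_c·A) = 0.765 + 0.17699/(0.765 × 0.90729) = 0.765 + 0.255001 = 1.02 m along the plane.
The resultant acts 0.765 + 0.255001 = 1.02 m (along the plate) below the hinge at the top edge, so the moment about the hinge is M = F × 1.02 = 5.88288 × 1.02 = 6.00054 kN·m.

M ≈ 6.00 kN·m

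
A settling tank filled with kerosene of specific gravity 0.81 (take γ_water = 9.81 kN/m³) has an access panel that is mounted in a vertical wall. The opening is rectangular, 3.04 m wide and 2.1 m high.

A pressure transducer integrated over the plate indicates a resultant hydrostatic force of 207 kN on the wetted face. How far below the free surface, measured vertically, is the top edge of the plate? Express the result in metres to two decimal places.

γ = 0.81 × 9.81 = 7.9461 kN/m³.
A = 3.04 × 2.1 = 6.384 m².
From F = γ·h_c·A, the centroid depth is h_c = 207/(7.9461 × 6.384) = 4.08059 m.
The centroid lies 2.1/2 = 1.05 m below the top edge, so the top edge sits at h_top = 4.08059 − 1.05 = 3.03059 m below the surface.

d_top ≈ 3.03 m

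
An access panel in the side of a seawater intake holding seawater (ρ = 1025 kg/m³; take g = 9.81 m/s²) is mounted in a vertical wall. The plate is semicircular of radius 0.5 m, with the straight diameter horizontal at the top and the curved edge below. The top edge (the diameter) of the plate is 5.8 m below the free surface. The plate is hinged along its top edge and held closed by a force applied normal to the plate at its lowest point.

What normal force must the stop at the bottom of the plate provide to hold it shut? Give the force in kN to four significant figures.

P ≈ 10.21 kN

γ = ρg = 1025 × 9.81 / 1000 = 10.05525 kN/m³.
The centroid of a semicircle lies 4r/(3π) = 0.212207 m from the diameter, here below the top edge, so the centroid depth is h_c = 5.8 + 0.212207 = 6.01221 m.
A = πr²/2 = π × 0.5²/2 = 0.392699 m².
Resultant F = γ·h_c·A = 10.05525 × 6.01221 × 0.392699 = 23.7403 kN.
I_c = (π/8 − 8/(9π))·r⁴ = 0.109757 × 0.5⁴ = 0.00685981 m⁴.
Centre of pressure: y_p = y_c + I_c/(y_c·A) = 6.01221 + 0.00685981/(6.01221 × 0.392699) = 6.01221 + 0.00290548 = 6.01512 m along the plane.
The resultant acts 0.212207 + 0.00290548 = 0.215112 m (along the plate) below the hinge at the top edge, so the moment about the hinge is M = F × 0.215112 = 23.7403 × 0.215112 = 5.10682 kN·m.
A normal force at the bottom, 0.5 m from the hinge, must supply this moment: P = 5.10682/0.5 = 10.2136 kN.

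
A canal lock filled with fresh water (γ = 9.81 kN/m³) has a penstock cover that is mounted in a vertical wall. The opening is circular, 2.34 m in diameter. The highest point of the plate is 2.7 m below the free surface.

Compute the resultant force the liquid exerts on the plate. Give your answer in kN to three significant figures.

γ = 9.81 kN/m³.
The centroid is at the centre, 1.17 m below the top of the plate, so the centroid depth is h_c = 2.7 + 1.17 = 3.87 m.
A = π(1.17)² = 4.30053 m².
Resultant F = γ·h_c·A = 9.81 × 3.87 × 4.30053 = 163.268 kN.

F ≈ 163 kN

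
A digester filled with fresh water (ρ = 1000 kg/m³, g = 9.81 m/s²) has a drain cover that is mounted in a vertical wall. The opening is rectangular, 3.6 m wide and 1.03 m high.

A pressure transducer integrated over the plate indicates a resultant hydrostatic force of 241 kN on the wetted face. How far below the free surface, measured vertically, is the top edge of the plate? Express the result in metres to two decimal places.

d_top ≈ 6.11 m

γ = ρg = 1000 × 9.81 = 9810 N/m³ = 9.81 kN/m³.
A = 3.6 × 1.03 = 3.708 m².
From F = γ·h_c·A, the centroid depth is h_c = 241/(9.81 × 3.708) = 6.62534 m.
The centroid lies 1.03/2 = 0.515 m below the top edge, so the top edge sits at h_top = 6.62534 − 0.515 = 6.11034 m below the surface.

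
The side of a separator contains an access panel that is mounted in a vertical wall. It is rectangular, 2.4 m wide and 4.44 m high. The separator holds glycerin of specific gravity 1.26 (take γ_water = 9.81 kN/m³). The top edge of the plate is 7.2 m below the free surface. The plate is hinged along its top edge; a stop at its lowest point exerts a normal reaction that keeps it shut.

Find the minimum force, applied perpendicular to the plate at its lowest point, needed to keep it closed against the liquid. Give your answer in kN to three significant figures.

γ = 1.26 × 9.81 = 12.3606 kN/m³.
The centroid lies 4.44/2 = 2.22 m below the top edge, so the centroid depth is h_c = 7.2 + 2.22 = 9.42 m.
A = 2.4 × 4.44 = 10.656 m².
Resultant F = γ·h_c·A = 12.3606 × 9.42 × 10.656 = 1240.75 kN.
I_c = b·h³/12 = 2.4 × 4.44³/12 = 17.5057 m⁴.
Centre of pressure: y_p = y_c + I_c/(y_c·A) = 9.42 + 17.5057/(9.42 × 10.656) = 9.42 + 0.174395 = 9.5944 m along the plane.
The resultant acts 2.22 + 0.174395 = 2.3944 m (along the plate) below the hinge at the top edge, so the moment about the hinge is M = F × 2.3944 = 1240.75 × 2.3944 = 2970.85 kN·m.
A normal force at the bottom, 4.44 m from the hinge, must supply this moment: P = 2970.85/4.44 = 669.11 kN.

P ≈ 669 kN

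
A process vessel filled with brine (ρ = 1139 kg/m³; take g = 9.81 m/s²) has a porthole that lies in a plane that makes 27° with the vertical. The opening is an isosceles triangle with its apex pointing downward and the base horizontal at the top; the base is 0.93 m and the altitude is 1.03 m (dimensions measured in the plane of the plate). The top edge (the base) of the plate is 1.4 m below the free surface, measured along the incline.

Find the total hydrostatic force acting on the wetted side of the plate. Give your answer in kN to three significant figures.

γ = ρg = 1139 × 9.81 / 1000 = 11.17359 kN/m³.
The plate makes 27° with the vertical, i.e. θ = 90° − 27° = 63° to the horizontal. Measuring y along the incline from the free-surface line, vertical depth h = y·sinθ with sinθ = 0.891007.
With the apex down, the centroid sits h/3 = 1.03/3 = 0.343333 m below the base (the top edge), so y_c = 1.4 + 0.343333 = 1.74333 m and h_c = 1.74333 × 0.891007 = 1.55332 m.
A = ½ × 0.93 × 1.03 = 0.47895 m².
Resultant F = γ·h_c·A = 11.17359 × 1.55332 × 0.47895 = 8.31273 kN.

F ≈ 8.31 kN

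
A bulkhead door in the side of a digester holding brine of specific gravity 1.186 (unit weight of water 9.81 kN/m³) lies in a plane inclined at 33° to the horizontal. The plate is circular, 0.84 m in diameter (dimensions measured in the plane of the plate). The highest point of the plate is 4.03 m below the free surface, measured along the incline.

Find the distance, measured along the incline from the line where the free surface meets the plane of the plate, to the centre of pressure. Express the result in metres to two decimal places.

y_p = 4.46 m

γ = 1.186 × 9.81 = 11.63466 kN/m³.
Let θ = 33° be the plate's angle to the horizontal; measure y along the incline from where the plane meets the free surface. Vertical depth h = y·sinθ with sinθ = 0.544639.
The centroid is at the centre, 0.42 m below the top of the plate, so y_c = 4.03 + 0.42 = 4.45 m and h_c = 4.45 × 0.544639 = 2.42364 m.
A = π(0.42)² = 0.554177 m².
Resultant F = γ·h_c·A = 11.63466 × 2.42364 × 0.554177 = 15.6268 kN.
I_c = πr⁴/4 = π × 0.42⁴/4 = 0.0244392 m⁴.
Centre of pressure: y_p = y_c + I_c/(y_c·A) = 4.45 + 0.0244392/(4.45 × 0.554177) = 4.45 + 0.00991011 = 4.45991 m along the plane.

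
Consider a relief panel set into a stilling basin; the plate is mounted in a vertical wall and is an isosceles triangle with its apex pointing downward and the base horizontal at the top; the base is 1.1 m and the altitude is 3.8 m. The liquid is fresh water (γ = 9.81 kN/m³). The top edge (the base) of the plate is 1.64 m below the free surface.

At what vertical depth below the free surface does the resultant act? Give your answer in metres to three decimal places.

γ = 9.81 kN/m³.
With the apex down, the centroid sits h/3 = 3.8/3 = 1.26667 m below the base (the top edge), so the centroid depth is h_c = 1.64 + 1.26667 = 2.90667 m.
A = ½ × 1.1 × 3.8 = 2.09 m².
Resultant F = γ·h_c·A = 9.81 × 2.90667 × 2.09 = 59.5952 kN.
I_c = b·h³/36 = 1.1 × 3.8³/36 = 1.67664 m⁴.
Centre of pressure: y_p = y_c + I_c/(y_c·A) = 2.90667 + 1.67664/(2.90667 × 2.09) = 2.90667 + 0.275993 = 3.18266 m along the plane.

h_p = 3.183 m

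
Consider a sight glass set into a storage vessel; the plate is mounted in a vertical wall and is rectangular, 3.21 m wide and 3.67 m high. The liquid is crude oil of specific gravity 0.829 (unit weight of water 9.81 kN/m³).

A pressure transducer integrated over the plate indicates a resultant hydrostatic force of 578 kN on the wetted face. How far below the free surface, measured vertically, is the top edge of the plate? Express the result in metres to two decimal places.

d_top ≈ 4.20 m

γ = 0.829 × 9.81 = 8.13249 kN/m³.
A = 3.21 × 3.67 = 11.7807 m².
From F = γ·h_c·A, the centroid depth is h_c = 578/(8.13249 × 11.7807) = 6.033 m.
The centroid lies 3.67/2 = 1.835 m below the top edge, so the top edge sits at h_top = 6.033 − 1.835 = 4.198 m below the surface.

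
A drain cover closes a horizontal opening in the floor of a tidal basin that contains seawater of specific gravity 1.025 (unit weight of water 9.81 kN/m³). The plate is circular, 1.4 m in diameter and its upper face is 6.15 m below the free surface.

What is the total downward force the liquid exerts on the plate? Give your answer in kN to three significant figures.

F ≈ 95.2 kN

γ = 1.025 × 9.81 = 10.05525 kN/m³.
The plate is horizontal, so pressure is uniform at p = γ·h = 10.05525 × 6.15 = 61.8398 kN/m².
A = π(0.7)² = 1.53938 m².
F = p·A = 61.8398 × 1.53938 = 95.195 kN.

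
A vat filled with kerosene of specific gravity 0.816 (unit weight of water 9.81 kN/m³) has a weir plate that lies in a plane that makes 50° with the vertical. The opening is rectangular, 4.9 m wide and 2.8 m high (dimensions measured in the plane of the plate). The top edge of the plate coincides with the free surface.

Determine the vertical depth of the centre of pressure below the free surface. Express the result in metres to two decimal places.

γ = 0.816 × 9.81 = 8.00496 kN/m³.
The plate makes 50° with the vertical, i.e. θ = 90° − 50° = 40° to the horizontal. Measuring y along the incline from the free-surface line, vertical depth h = y·sinθ with sinθ = 0.642788.
The centroid lies 2.8/2 = 1.4 m below the top edge, so y_c = 1.4 m and h_c = 1.4 × 0.642788 = 0.899903 m.
A = 4.9 × 2.8 = 13.72 m².
Resultant F = γ·h_c·A = 8.00496 × 0.899903 × 13.72 = 98.8346 kN.
I_c = b·h³/12 = 4.9 × 2.8³/12 = 8.96373 m⁴.
Centre of pressure: y_p = y_c + I_c/(y_c·A) = 1.4 + 8.96373/(1.4 × 13.72) = 1.4 + 0.466666 = 1.86667 m along the plane.
Vertically, h_p = y_p·sinθ = 1.86667 × 0.642788 = 1.19987 m.

h_p = 1.20 m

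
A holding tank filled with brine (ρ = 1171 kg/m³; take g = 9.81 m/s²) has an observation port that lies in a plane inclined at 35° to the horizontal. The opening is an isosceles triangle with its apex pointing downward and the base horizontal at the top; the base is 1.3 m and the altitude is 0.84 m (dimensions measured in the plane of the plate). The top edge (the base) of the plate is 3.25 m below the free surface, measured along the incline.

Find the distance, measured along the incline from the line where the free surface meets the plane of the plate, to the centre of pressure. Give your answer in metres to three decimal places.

y_p = 3.541 m

γ = ρg = 1171 × 9.81 / 1000 = 11.48751 kN/m³.
Let θ = 35° be the plate's angle to the horizontal; measure y along the incline from where the plane meets the free surface. Vertical depth h = y·sinθ with sinθ = 0.573576.
With the apex down, the centroid sits h/3 = 0.84/3 = 0.28 m below the base (the top edge), so y_c = 3.25 + 0.28 = 3.53 m and h_c = 3.53 × 0.573576 = 2.02472 m.
A = ½ × 1.3 × 0.84 = 0.546 m².
Resultant F = γ·h_c·A = 11.48751 × 2.02472 × 0.546 = 12.6994 kN.
I_c = b·h³/36 = 1.3 × 0.84³/36 = 0.0214032 m⁴.
Centre of pressure: y_p = y_c + I_c/(y_c·A) = 3.53 + 0.0214032/(3.53 × 0.546) = 3.53 + 0.0111048 = 3.5411 m along the plane.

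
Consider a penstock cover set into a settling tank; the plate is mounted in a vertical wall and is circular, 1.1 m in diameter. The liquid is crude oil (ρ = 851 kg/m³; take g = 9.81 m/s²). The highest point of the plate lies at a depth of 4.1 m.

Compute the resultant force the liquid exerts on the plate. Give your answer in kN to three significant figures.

F ≈ 36.9 kN

γ = ρg = 851 × 9.81 / 1000 = 8.34831 kN/m³.
The centroid is at the centre, 0.55 m below the top of the plate, so the centroid depth is h_c = 4.1 + 0.55 = 4.65 m.
A = π(0.55)² = 0.950332 m².
Resultant F = γ·h_c·A = 8.34831 × 4.65 × 0.950332 = 36.8915 kN.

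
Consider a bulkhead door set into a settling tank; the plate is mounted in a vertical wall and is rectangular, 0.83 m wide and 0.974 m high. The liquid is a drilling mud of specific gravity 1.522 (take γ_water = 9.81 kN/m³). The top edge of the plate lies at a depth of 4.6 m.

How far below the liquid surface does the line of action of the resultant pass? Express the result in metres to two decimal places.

h_p = 5.10 m

γ = 1.522 × 9.81 = 14.93082 kN/m³.
The centroid lies 0.974/2 = 0.487 m below the top edge, so the centroid depth is h_c = 4.6 + 0.487 = 5.087 m.
A = 0.83 × 0.974 = 0.80842 m².
Resultant F = γ·h_c·A = 14.93082 × 5.087 × 0.80842 = 61.402 kN.
I_c = b·h³/12 = 0.83 × 0.974³/12 = 0.0639107 m⁴.
Centre of pressure: y_p = y_c + I_c/(y_c·A) = 5.087 + 0.0639107/(5.087 × 0.80842) = 5.087 + 0.0155409 = 5.10254 m along the plane.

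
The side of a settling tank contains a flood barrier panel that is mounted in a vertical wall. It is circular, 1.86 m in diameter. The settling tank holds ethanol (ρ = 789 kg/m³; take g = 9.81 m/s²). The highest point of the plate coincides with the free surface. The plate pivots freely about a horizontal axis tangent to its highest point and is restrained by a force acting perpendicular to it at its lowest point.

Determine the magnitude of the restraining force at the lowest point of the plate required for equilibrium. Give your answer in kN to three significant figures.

P ≈ 12.2 kN

γ = ρg = 789 × 9.81 / 1000 = 7.74009 kN/m³.
The centroid is at the centre, 0.93 m below the top of the plate, so the centroid depth is h_c = 0.93 m.
A = π(0.93)² = 2.71716 m².
Resultant F = γ·h_c·A = 7.74009 × 0.93 × 2.71716 = 19.5589 kN.
I_c = πr⁴/4 = π × 0.93⁴/4 = 0.587519 m⁴.
Centre of pressure: y_p = y_c + I_c/(y_c·A) = 0.93 + 0.587519/(0.93 × 2.71716) = 0.93 + 0.2325 = 1.1625 m along the plane.
The resultant acts 0.93 + 0.2325 = 1.1625 m (along the plate) below the hinge at the top edge, so the moment about the hinge is M = F × 1.1625 = 19.5589 × 1.1625 = 22.7372 kN·m.
A normal force at the bottom, 1.86 m from the hinge, must supply this moment: P = 22.7372/1.86 = 12.2243 kN.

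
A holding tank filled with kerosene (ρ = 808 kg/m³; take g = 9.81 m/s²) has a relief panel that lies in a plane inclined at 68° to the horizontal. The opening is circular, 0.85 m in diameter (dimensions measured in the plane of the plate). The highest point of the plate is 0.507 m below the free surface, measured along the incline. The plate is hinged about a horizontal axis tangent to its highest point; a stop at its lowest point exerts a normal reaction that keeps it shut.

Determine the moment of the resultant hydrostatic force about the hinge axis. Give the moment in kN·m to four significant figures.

γ = ρg = 808 × 9.81 / 1000 = 7.92648 kN/m³.
Let θ = 68° be the plate's angle to the horizontal; measure y along the incline from where the plane meets the free surface. Vertical depth h = y·sinθ with sinθ = 0.927184.
The centroid is at the centre, 0.425 m below the top of the plate, so y_c = 0.507 + 0.425 = 0.932 m and h_c = 0.932 × 0.927184 = 0.864135 m.
A = π(0.425)² = 0.56745 m².
Resultant F = γ·h_c·A = 7.92648 × 0.864135 × 0.56745 = 3.88678 kN.
I_c = πr⁴/4 = π × 0.425⁴/4 = 0.0256239 m⁴.
Centre of pressure: y_p = y_c + I_c/(y_c·A) = 0.932 + 0.0256239/(0.932 × 0.56745) = 0.932 + 0.0484509 = 0.980451 m along the plane.
The resultant acts 0.425 + 0.0484509 = 0.473451 m (along the plate) below the hinge at the top edge, so the moment about the hinge is M = F × 0.473451 = 3.88678 × 0.473451 = 1.8402 kN·m.

M ≈ 1.840 kN·m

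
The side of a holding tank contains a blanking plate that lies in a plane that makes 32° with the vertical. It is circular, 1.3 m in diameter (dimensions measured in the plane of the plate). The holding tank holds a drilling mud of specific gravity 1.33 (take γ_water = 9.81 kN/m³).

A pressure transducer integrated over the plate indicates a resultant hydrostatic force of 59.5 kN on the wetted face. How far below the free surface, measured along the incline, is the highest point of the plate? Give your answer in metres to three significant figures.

y_top ≈ 3.40 m

γ = 1.33 × 9.81 = 13.0473 kN/m³.
A = π(0.65)² = 1.32732 m².
From F = γ·h_c·A, the centroid depth is h_c = 59.5/(13.0473 × 1.32732) = 3.43574 m.
The plate makes 32° with the vertical, i.e. θ = 90° − 32° = 58° to the horizontal. Measuring y along the incline from the free-surface line, vertical depth h = y·sinθ with sinθ = 0.848048.
Along the incline, y_c = h_c/sinθ = 3.43574/0.848048 = 4.05135 m.
The centroid is at the centre, 0.65 m below the top of the plate, so the highest point sits at y_top = 4.05135 − 0.65 = 3.40135 m along the incline.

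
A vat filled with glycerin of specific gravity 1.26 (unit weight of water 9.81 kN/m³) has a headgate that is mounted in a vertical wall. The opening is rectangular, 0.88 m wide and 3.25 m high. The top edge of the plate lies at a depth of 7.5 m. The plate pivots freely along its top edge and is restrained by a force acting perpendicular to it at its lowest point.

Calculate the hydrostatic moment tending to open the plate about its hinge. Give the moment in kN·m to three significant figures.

γ = 1.26 × 9.81 = 12.3606 kN/m³.
The centroid lies 3.25/2 = 1.625 m below the top edge, so the centroid depth is h_c = 7.5 + 1.625 = 9.125 m.
A = 0.88 × 3.25 = 2.86 m².
Resultant F = γ·h_c·A = 12.3606 × 9.125 × 2.86 = 322.581 kN.
I_c = b·h³/12 = 0.88 × 3.25³/12 = 2.5174 m⁴.
Centre of pressure: y_p = y_c + I_c/(y_c·A) = 9.125 + 2.5174/(9.125 × 2.86) = 9.125 + 0.0964613 = 9.22146 m along the plane.
The resultant acts 1.625 + 0.0964613 = 1.72146 m (along the plate) below the hinge at the top edge, so the moment about the hinge is M = F × 1.72146 = 322.581 × 1.72146 = 555.31 kN·m.

M ≈ 555 kN·m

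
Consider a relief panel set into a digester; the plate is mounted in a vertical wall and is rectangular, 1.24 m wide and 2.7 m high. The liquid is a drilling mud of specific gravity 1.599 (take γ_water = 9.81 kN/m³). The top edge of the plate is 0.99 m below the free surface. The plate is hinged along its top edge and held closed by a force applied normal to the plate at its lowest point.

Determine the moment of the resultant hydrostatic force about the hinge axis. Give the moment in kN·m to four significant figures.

M ≈ 197.8 kN·m

γ = 1.599 × 9.81 = 15.68619 kN/m³.
The centroid lies 2.7/2 = 1.35 m below the top edge, so the centroid depth is h_c = 0.99 + 1.35 = 2.34 m.
A = 1.24 × 2.7 = 3.348 m².
Resultant F = γ·h_c·A = 15.68619 × 2.34 × 3.348 = 122.891 kN.
I_c = b·h³/12 = 1.24 × 2.7³/12 = 2.03391 m⁴.
Centre of pressure: y_p = y_c + I_c/(y_c·A) = 2.34 + 2.03391/(2.34 × 3.348) = 2.34 + 0.259615 = 2.59962 m along the plane.
The resultant acts 1.35 + 0.259615 = 1.60962 m (along the plate) below the hinge at the top edge, so the moment about the hinge is M = F × 1.60962 = 122.891 × 1.60962 = 197.808 kN·m.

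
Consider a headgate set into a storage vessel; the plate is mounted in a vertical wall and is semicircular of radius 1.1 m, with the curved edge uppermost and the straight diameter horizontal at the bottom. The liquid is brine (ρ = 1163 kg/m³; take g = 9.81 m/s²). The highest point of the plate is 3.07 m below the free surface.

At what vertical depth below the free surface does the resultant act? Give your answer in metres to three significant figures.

h_p = 3.73 m

γ = ρg = 1163 × 9.81 / 1000 = 11.40903 kN/m³.
The centroid lies 4r/(3π) = 0.466854 m above the diameter, so r − 4r/(3π) = 1.1 − 0.466854 = 0.633146 m below the topmost point, so the centroid depth is h_c = 3.07 + 0.633146 = 3.70315 m.
A = πr²/2 = π × 1.1²/2 = 1.90066 m².
Resultant F = γ·h_c·A = 11.40903 × 3.70315 × 1.90066 = 80.3016 kN.
I_c = (π/8 − 8/(9π))·r⁴ = 0.109757 × 1.1⁴ = 0.160695 m⁴.
Centre of pressure: y_p = y_c + I_c/(y_c·A) = 3.70315 + 0.160695/(3.70315 × 1.90066) = 3.70315 + 0.0228311 = 3.72598 m along the plane.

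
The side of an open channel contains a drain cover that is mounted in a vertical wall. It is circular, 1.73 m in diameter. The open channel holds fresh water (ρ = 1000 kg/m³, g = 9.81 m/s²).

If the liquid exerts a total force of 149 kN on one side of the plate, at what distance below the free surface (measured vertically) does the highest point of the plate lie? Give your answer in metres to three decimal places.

γ = ρg = 1000 × 9.81 = 9810 N/m³ = 9.81 kN/m³.
A = π(0.865)² = 2.35062 m².
From F = γ·h_c·A, the centroid depth is h_c = 149/(9.81 × 2.35062) = 6.46152 m.
The centroid is at the centre, 0.865 m below the top of the plate, so the highest point sits at h_top = 6.46152 − 0.865 = 5.59652 m below the surface.

d_top ≈ 5.597 m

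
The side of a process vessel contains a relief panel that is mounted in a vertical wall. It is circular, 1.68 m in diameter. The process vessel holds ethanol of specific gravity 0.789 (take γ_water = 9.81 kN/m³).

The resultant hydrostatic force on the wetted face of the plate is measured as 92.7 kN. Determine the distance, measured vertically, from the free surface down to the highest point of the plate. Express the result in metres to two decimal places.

γ = 0.789 × 9.81 = 7.74009 kN/m³.
A = π(0.84)² = 2.21671 m².
From F = γ·h_c·A, the centroid depth is h_c = 92.7/(7.74009 × 2.21671) = 5.40287 m.
The centroid is at the centre, 0.84 m below the top of the plate, so the highest point sits at h_top = 5.40287 − 0.84 = 4.56287 m below the surface.

d_top ≈ 4.56 m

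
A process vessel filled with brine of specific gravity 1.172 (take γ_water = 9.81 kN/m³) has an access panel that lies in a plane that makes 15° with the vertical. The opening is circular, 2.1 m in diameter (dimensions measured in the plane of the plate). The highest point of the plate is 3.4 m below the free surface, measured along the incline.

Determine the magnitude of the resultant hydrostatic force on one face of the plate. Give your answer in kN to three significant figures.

F ≈ 171 kN

γ = 1.172 × 9.81 = 11.49732 kN/m³.
The plate makes 15° with the vertical, i.e. θ = 90° − 15° = 75° to the horizontal. Measuring y along the incline from the free-surface line, vertical depth h = y·sinθ with sinθ = 0.965926.
The centroid is at the centre, 1.05 m below the top of the plate, so y_c = 3.4 + 1.05 = 4.45 m and h_c = 4.45 × 0.965926 = 4.29837 m.
A = π(1.05)² = 3.46361 m².
Resultant F = γ·h_c·A = 11.49732 × 4.29837 × 3.46361 = 171.171 kN.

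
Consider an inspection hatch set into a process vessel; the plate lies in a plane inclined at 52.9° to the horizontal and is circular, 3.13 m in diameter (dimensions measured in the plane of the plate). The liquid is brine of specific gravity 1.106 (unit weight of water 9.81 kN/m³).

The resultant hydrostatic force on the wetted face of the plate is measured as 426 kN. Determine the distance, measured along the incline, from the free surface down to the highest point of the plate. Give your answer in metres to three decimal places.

γ = 1.106 × 9.81 = 10.84986 kN/m³.
A = π(1.565)² = 7.69447 m².
From F = γ·h_c·A, the centroid depth is h_c = 426/(10.84986 × 7.69447) = 5.10278 m.
Let θ = 52.9° be the plate's angle to the horizontal; measure y along the incline from where the plane meets the free surface. Vertical depth h = y·sinθ with sinθ = 0.797584.
Along the incline, y_c = h_c/sinθ = 5.10278/0.797584 = 6.3978 m.
The centroid is at the centre, 1.565 m below the top of the plate, so the highest point sits at y_top = 6.3978 − 1.565 = 4.8328 m along the incline.

y_top ≈ 4.833 m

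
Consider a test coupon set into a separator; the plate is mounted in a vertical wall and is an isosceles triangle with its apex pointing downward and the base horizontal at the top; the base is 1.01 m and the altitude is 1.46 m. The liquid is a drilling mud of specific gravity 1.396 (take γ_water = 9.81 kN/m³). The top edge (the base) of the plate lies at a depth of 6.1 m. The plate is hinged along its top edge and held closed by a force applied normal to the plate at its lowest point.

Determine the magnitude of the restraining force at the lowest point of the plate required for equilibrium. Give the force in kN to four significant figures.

γ = 1.396 × 9.81 = 13.69476 kN/m³.
With the apex down, the centroid sits h/3 = 1.46/3 = 0.486667 m below the base (the top edge), so the centroid depth is h_c = 6.1 + 0.486667 = 6.58667 m.
A = ½ × 1.01 × 1.46 = 0.7373 m².
Resultant F = γ·h_c·A = 13.69476 × 6.58667 × 0.7373 = 66.5066 kN.
I_c = b·h³/36 = 1.01 × 1.46³/36 = 0.0873127 m⁴.
Centre of pressure: y_p = y_c + I_c/(y_c·A) = 6.58667 + 0.0873127/(6.58667 × 0.7373) = 6.58667 + 0.0179791 = 6.60465 m along the plane.
The resultant acts 0.486667 + 0.0179791 = 0.504646 m (along the plate) below the hinge at the top edge, so the moment about the hinge is M = F × 0.504646 = 66.5066 × 0.504646 = 33.5623 kN·m.
A normal force at the bottom, 1.46 m from the hinge, must supply this moment: P = 33.5623/1.46 = 22.9879 kN.

P ≈ 22.99 kN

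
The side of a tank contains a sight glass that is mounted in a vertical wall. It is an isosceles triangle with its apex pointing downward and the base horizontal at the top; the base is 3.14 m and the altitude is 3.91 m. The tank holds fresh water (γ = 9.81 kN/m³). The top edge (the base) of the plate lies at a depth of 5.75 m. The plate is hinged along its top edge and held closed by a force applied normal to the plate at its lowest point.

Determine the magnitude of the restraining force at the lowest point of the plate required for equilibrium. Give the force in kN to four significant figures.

P ≈ 154.7 kN

γ = 9.81 kN/m³.
With the apex down, the centroid sits h/3 = 3.91/3 = 1.30333 m below the base (the top edge), so the centroid depth is h_c = 5.75 + 1.30333 = 7.05333 m.
A = ½ × 3.14 × 3.91 = 6.1387 m².
Resultant F = γ·h_c·A = 9.81 × 7.05333 × 6.1387 = 424.756 kN.
I_c = b·h³/36 = 3.14 × 3.91³/36 = 5.21384 m⁴.
Centre of pressure: y_p = y_c + I_c/(y_c·A) = 7.05333 + 5.21384/(7.05333 × 6.1387) = 7.05333 + 0.120417 = 7.17375 m along the plane.
The resultant acts 1.30333 + 0.120417 = 1.42375 m (along the plate) below the hinge at the top edge, so the moment about the hinge is M = F × 1.42375 = 424.756 × 1.42375 = 604.746 kN·m.
A normal force at the bottom, 3.91 m from the hinge, must supply this moment: P = 604.746/3.91 = 154.666 kN.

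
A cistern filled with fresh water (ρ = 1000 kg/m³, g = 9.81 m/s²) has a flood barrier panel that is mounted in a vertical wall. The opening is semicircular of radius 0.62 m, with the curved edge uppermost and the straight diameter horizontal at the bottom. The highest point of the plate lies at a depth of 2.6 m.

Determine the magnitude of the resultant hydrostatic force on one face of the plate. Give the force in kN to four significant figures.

γ = ρg = 1000 × 9.81 = 9810 N/m³ = 9.81 kN/m³.
The centroid lies 4r/(3π) = 0.263136 m above the diameter, so r − 4r/(3π) = 0.62 − 0.263136 = 0.356864 m below the topmost point, so the centroid depth is h_c = 2.6 + 0.356864 = 2.95686 m.
A = πr²/2 = π × 0.62²/2 = 0.603814 m².
Resultant F = γ·h_c·A = 9.81 × 2.95686 × 0.603814 = 17.5147 kN.

F ≈ 17.51 kN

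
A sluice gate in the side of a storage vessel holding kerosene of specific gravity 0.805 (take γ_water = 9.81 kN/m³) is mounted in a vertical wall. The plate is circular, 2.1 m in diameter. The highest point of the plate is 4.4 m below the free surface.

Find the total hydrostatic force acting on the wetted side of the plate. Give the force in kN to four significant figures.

F ≈ 149.1 kN

γ = 0.805 × 9.81 = 7.89705 kN/m³.
The centroid is at the centre, 1.05 m below the top of the plate, so the centroid depth is h_c = 4.4 + 1.05 = 5.45 m.
A = π(1.05)² = 3.46361 m².
Resultant F = γ·h_c·A = 7.89705 × 5.45 × 3.46361 = 149.07 kN.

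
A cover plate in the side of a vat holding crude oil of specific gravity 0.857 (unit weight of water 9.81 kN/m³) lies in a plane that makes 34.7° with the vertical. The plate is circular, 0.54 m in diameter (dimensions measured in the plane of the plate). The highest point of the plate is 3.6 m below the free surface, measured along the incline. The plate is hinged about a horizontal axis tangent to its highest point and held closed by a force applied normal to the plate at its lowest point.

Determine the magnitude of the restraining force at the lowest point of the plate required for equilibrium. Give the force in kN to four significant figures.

P ≈ 3.116 kN

γ = 0.857 × 9.81 = 8.40717 kN/m³.
The plate makes 34.7° with the vertical, i.e. θ = 90° − 34.7° = 55.3° to the horizontal. Measuring y along the incline from the free-surface line, vertical depth h = y·sinθ with sinθ = 0.822144.
The centroid is at the centre, 0.27 m below the top of the plate, so y_c = 3.6 + 0.27 = 3.87 m and h_c = 3.87 × 0.822144 = 3.1817 m.
A = π(0.27)² = 0.229022 m².
Resultant F = γ·h_c·A = 8.40717 × 3.1817 × 0.229022 = 6.12613 kN.
I_c = πr⁴/4 = π × 0.27⁴/4 = 0.00417393 m⁴.
Centre of pressure: y_p = y_c + I_c/(y_c·A) = 3.87 + 0.00417393/(3.87 × 0.229022) = 3.87 + 0.00470931 = 3.87471 m along the plane.
The resultant acts 0.27 + 0.00470931 = 0.274709 m (along the plate) below the hinge at the top edge, so the moment about the hinge is M = F × 0.274709 = 6.12613 × 0.274709 = 1.6829 kN·m.
A normal force at the bottom, 0.54 m from the hinge, must supply this moment: P = 1.6829/0.54 = 3.11648 kN.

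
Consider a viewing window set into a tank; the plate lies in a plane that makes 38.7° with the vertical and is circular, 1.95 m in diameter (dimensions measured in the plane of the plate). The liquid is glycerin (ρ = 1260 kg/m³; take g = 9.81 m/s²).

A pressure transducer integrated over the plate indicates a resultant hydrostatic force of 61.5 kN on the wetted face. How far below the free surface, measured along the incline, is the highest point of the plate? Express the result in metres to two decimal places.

γ = ρg = 1260 × 9.81 / 1000 = 12.3606 kN/m³.
A = π(0.975)² = 2.98648 m².
From F = γ·h_c·A, the centroid depth is h_c = 61.5/(12.3606 × 2.98648) = 1.666 m.
The plate makes 38.7° with the vertical, i.e. θ = 90° − 38.7° = 51.3° to the horizontal. Measuring y along the incline from the free-surface line, vertical depth h = y·sinθ with sinθ = 0.780430.
Along the incline, y_c = h_c/sinθ = 1.666/0.780430 = 2.13472 m.
The centroid is at the centre, 0.975 m below the top of the plate, so the highest point sits at y_top = 2.13472 − 0.975 = 1.15972 m along the incline.

y_top ≈ 1.16 m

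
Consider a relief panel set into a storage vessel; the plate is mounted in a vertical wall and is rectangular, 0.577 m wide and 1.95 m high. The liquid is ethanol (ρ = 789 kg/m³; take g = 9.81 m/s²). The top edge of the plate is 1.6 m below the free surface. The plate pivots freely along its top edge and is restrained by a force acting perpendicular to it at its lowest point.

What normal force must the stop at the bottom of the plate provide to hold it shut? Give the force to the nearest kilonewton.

P ≈ 13 kN

γ = ρg = 789 × 9.81 / 1000 = 7.74009 kN/m³.
The centroid lies 1.95/2 = 0.975 m below the top edge, so the centroid depth is h_c = 1.6 + 0.975 = 2.575 m.
A = 0.577 × 1.95 = 1.12515 m².
Resultant F = γ·h_c·A = 7.74009 × 2.575 × 1.12515 = 22.4251 kN.
I_c = b·h³/12 = 0.577 × 1.95³/12 = 0.356532 m⁴.
Centre of pressure: y_p = y_c + I_c/(y_c·A) = 2.575 + 0.356532/(2.575 × 1.12515) = 2.575 + 0.123058 = 2.69806 m along the plane.
The resultant acts 0.975 + 0.123058 = 1.09806 m (along the plate) below the hinge at the top edge, so the moment about the hinge is M = F × 1.09806 = 22.4251 × 1.09806 = 24.6241 kN·m.
A normal force at the bottom, 1.95 m from the hinge, must supply this moment: P = 24.6241/1.95 = 12.6277 kN.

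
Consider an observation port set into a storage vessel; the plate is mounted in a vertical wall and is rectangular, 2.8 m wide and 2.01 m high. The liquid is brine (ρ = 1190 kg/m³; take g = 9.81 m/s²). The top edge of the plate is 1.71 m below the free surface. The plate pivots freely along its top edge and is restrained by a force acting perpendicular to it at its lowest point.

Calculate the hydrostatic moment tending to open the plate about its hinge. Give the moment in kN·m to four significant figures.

γ = ρg = 1190 × 9.81 / 1000 = 11.6739 kN/m³.
The centroid lies 2.01/2 = 1.005 m below the top edge, so the centroid depth is h_c = 1.71 + 1.005 = 2.715 m.
A = 2.8 × 2.01 = 5.628 m².
Resultant F = γ·h_c·A = 11.6739 × 2.715 × 5.628 = 178.377 kN.
I_c = b·h³/12 = 2.8 × 2.01³/12 = 1.89481 m⁴.
Centre of pressure: y_p = y_c + I_c/(y_c·A) = 2.715 + 1.89481/(2.715 × 5.628) = 2.715 + 0.124006 = 2.83901 m along the plane.
The resultant acts 1.005 + 0.124006 = 1.12901 m (along the plate) below the hinge at the top edge, so the moment about the hinge is M = F × 1.12901 = 178.377 × 1.12901 = 201.389 kN·m.

M ≈ 201.4 kN·m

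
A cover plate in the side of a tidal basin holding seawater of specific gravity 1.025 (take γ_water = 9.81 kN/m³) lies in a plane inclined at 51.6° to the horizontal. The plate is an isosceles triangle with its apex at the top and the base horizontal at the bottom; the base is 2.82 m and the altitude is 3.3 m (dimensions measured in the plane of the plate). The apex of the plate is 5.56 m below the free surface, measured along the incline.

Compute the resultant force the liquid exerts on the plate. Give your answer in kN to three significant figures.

γ = 1.025 × 9.81 = 10.05525 kN/m³.
Let θ = 51.6° be the plate's angle to the horizontal; measure y along the incline from where the plane meets the free surface. Vertical depth h = y·sinθ with sinθ = 0.783693.
With the apex up, the centroid sits 2h/3 = 2 × 3.3/3 = 2.2 m below the apex, so y_c = 5.56 + 2.2 = 7.76 m and h_c = 7.76 × 0.783693 = 6.08146 m.
A = ½ × 2.82 × 3.3 = 4.653 m².
Resultant F = γ·h_c·A = 10.05525 × 6.08146 × 4.653 = 284.534 kN.

F ≈ 285 kN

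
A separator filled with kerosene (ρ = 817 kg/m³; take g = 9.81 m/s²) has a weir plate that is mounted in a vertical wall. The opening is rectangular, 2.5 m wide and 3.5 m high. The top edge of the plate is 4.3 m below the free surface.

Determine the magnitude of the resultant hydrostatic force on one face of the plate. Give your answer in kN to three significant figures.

γ = ρg = 817 × 9.81 / 1000 = 8.01477 kN/m³.
The centroid lies 3.5/2 = 1.75 m below the top edge, so the centroid depth is h_c = 4.3 + 1.75 = 6.05 m.
A = 2.5 × 3.5 = 8.75 m².
Resultant F = γ·h_c·A = 8.01477 × 6.05 × 8.75 = 424.282 kN.

F ≈ 424 kN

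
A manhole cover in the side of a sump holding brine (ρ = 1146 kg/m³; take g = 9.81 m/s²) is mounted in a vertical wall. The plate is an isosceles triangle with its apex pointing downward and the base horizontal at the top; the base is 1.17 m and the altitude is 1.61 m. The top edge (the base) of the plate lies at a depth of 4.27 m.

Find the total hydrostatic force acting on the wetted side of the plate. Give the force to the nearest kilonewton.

F ≈ 51 kN

γ = ρg = 1146 × 9.81 / 1000 = 11.24226 kN/m³.
With the apex down, the centroid sits h/3 = 1.61/3 = 0.536667 m below the base (the top edge), so the centroid depth is h_c = 4.27 + 0.536667 = 4.80667 m.
A = ½ × 1.17 × 1.61 = 0.94185 m².
Resultant F = γ·h_c·A = 11.24226 × 4.80667 × 0.94185 = 50.8955 kN.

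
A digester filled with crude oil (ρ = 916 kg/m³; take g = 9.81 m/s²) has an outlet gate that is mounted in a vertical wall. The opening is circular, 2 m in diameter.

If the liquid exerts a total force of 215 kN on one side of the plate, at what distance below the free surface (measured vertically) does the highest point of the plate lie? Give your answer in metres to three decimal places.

d_top ≈ 6.616 m

γ = ρg = 916 × 9.81 / 1000 = 8.98596 kN/m³.
A = π(1)² = 3.14159 m².
From F = γ·h_c·A, the centroid depth is h_c = 215/(8.98596 × 3.14159) = 7.61596 m.
The centroid is at the centre, 1 m below the top of the plate, so the highest point sits at h_top = 7.61596 − 1 = 6.61596 m below the surface.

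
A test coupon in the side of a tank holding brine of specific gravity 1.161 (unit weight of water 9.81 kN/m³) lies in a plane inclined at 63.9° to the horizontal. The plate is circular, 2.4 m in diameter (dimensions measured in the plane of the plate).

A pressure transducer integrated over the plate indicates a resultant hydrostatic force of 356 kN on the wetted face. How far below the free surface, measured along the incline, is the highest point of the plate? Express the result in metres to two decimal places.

y_top ≈ 6.49 m

γ = 1.161 × 9.81 = 11.38941 kN/m³.
A = π(1.2)² = 4.52389 m².
From F = γ·h_c·A, the centroid depth is h_c = 356/(11.38941 × 4.52389) = 6.90934 m.
Let θ = 63.9° be the plate's angle to the horizontal; measure y along the incline from where the plane meets the free surface. Vertical depth h = y·sinθ with sinθ = 0.898028.
Along the incline, y_c = h_c/sinθ = 6.90934/0.898028 = 7.6939 m.
The centroid is at the centre, 1.2 m below the top of the plate, so the highest point sits at y_top = 7.6939 − 1.2 = 6.4939 m along the incline.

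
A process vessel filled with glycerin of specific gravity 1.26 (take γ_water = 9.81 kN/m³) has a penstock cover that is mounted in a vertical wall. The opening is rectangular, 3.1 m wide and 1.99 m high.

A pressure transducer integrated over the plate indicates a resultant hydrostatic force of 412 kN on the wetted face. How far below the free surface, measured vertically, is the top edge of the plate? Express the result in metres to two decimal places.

γ = 1.26 × 9.81 = 12.3606 kN/m³.
A = 3.1 × 1.99 = 6.169 m².
From F = γ·h_c·A, the centroid depth is h_c = 412/(12.3606 × 6.169) = 5.4031 m.
The centroid lies 1.99/2 = 0.995 m below the top edge, so the top edge sits at h_top = 5.4031 − 0.995 = 4.4081 m below the surface.

d_top ≈ 4.41 m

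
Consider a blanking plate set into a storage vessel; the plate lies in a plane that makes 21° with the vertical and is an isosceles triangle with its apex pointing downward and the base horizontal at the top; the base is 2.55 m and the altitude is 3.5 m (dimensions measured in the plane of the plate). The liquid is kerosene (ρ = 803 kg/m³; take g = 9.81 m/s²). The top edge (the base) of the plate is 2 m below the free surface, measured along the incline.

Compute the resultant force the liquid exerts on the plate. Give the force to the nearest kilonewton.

F ≈ 104 kN

γ = ρg = 803 × 9.81 / 1000 = 7.87743 kN/m³.
The plate makes 21° with the vertical, i.e. θ = 90° − 21° = 69° to the horizontal. Measuring y along the incline from the free-surface line, vertical depth h = y·sinθ with sinθ = 0.933580.
With the apex down, the centroid sits h/3 = 3.5/3 = 1.16667 m below the base (the top edge), so y_c = 2 + 1.16667 = 3.16667 m and h_c = 3.16667 × 0.933580 = 2.95634 m.
A = ½ × 2.55 × 3.5 = 4.4625 m².
Resultant F = γ·h_c·A = 7.87743 × 2.95634 × 4.4625 = 103.924 kN.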